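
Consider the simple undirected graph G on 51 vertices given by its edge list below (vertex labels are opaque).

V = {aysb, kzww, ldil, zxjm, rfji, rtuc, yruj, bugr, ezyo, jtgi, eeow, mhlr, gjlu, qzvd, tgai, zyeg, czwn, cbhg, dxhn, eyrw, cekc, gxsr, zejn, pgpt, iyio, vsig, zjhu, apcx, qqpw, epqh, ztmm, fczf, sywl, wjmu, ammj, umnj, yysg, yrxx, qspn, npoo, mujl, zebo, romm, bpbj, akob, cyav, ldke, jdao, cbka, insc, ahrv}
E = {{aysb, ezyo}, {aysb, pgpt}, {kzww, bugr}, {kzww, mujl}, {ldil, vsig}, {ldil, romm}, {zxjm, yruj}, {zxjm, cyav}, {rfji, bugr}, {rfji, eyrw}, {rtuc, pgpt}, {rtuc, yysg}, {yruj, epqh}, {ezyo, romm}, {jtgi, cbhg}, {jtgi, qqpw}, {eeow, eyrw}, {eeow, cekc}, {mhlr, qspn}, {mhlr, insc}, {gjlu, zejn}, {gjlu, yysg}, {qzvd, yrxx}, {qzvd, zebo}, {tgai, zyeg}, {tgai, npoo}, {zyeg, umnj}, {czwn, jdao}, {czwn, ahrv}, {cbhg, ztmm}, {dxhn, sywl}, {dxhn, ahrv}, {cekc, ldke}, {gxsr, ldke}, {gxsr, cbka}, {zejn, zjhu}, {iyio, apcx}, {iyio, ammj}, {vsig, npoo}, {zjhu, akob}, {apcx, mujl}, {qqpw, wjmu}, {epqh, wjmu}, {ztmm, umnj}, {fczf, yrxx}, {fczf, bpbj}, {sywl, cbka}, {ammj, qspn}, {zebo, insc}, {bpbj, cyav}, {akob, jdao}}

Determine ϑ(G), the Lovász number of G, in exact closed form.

51*cos(pi/51)/(cos(pi/51) + 1)

Vertex rfji has 2 neighbors: bugr, eyrw.
Vertex ammj has 2 neighbors: iyio, qspn.
N(romm) = {ldil, ezyo}, |N(romm)| = 2.
deg(zjhu) = 2; N(zjhu) = {zejn, akob}.
Regular of degree 2 on 51 vertices: this is C_{51}, the 51-cycle.
The 26 distinct eigenvalues: [2.0, 1.98484, 1.93959, 1.86494, 1.76202, 1.63239, 1.47802, 1.30124, 1.10473, 0.89148, 0.66471, 0.42787, 0.18454, -0.06159, -0.30678, -0.54733, -0.77957, -1.0, -1.20527, -1.39227, -1.55816, -1.70043, -1.81693, -1.90588, -1.96595, -1.99621].
−51·(-2*cos(pi/51)) / ((2)−(-2*cos(pi/51))) = 51*cos(pi/51)/(cos(pi/51) + 1) = ϑ(G).
ϑ(G) ≈ 25.475794486.
α=25, χ(Ḡ)=26; ϑ=51*cos(pi/51)/(cos(pi/51) + 1) lies between (both strict).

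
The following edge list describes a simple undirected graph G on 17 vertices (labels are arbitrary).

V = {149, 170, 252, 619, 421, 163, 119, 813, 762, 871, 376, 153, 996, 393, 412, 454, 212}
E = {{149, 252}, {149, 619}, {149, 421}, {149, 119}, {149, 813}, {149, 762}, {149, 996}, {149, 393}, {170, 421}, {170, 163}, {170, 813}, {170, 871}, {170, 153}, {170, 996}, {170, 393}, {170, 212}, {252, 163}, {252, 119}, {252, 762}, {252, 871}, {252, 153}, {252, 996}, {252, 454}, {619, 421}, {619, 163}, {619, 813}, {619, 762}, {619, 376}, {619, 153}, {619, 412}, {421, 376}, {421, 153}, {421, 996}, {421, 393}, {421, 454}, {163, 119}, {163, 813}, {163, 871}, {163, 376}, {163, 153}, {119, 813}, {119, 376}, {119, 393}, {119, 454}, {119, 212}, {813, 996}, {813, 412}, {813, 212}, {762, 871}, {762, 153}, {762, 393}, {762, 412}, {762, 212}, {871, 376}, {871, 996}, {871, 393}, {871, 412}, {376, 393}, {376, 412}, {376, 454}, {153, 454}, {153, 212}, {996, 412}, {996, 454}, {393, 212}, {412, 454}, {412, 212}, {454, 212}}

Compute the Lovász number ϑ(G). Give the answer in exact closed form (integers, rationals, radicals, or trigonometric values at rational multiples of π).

deg(762) = 8; N(762) = {149, 252, 619, 871, 153, 393, 412, 212}.
Vertex 170 has 8 neighbors: 421, 163, 813, 871, 153, 996, 393, 212.
deg(153) = 8; N(153) = {170, 252, 619, 421, 163, 762, 454, 212}.
deg(149) = 8; N(149) = {252, 619, 421, 119, 813, 762, 996, 393}.
17-vertex 8-regular graph: SR(17,8,3,4) — a Paley graph.
Distinct eigenvalues (to 5 d.p.): [8.0, 1.56155, -2.56155].
λ_max=8, λ_min=-sqrt(17)/2 - 1/2; ϑ = −17·λ_min/(λ_max−λ_min) = sqrt(17).
Numerically 4.1231056.

sqrt(17)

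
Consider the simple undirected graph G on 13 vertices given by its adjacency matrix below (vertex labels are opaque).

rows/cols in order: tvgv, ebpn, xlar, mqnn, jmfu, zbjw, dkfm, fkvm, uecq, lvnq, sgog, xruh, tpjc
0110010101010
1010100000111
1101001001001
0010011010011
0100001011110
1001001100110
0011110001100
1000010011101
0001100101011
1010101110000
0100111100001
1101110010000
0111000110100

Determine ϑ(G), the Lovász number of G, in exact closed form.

sqrt(13)

Vertex lvnq has 6 neighbors: tvgv, xlar, jmfu, dkfm, fkvm, uecq.
N(sgog) = {ebpn, jmfu, zbjw, dkfm, fkvm, tpjc}, |N(sgog)| = 6.
deg(tvgv) = 6; N(tvgv) = {ebpn, xlar, zbjw, fkvm, lvnq, xruh}.
deg(zbjw) = 6; N(zbjw) = {tvgv, mqnn, dkfm, fkvm, sgog, xruh}.
deg(v) = 6 for all v (|V|=13); Paley(13): SR with (k,λ,μ)=(6,2,3).
Distinct eigenvalues (to 6 d.p.): [6.0, 1.302776, -2.302776].
Lovász: ϑ = −13(-sqrt(13)/2 - 1/2)/(6+-(-sqrt(13)/2 - 1/2)) = sqrt(13).
≈ 3.6055513 (to 7 d.p.).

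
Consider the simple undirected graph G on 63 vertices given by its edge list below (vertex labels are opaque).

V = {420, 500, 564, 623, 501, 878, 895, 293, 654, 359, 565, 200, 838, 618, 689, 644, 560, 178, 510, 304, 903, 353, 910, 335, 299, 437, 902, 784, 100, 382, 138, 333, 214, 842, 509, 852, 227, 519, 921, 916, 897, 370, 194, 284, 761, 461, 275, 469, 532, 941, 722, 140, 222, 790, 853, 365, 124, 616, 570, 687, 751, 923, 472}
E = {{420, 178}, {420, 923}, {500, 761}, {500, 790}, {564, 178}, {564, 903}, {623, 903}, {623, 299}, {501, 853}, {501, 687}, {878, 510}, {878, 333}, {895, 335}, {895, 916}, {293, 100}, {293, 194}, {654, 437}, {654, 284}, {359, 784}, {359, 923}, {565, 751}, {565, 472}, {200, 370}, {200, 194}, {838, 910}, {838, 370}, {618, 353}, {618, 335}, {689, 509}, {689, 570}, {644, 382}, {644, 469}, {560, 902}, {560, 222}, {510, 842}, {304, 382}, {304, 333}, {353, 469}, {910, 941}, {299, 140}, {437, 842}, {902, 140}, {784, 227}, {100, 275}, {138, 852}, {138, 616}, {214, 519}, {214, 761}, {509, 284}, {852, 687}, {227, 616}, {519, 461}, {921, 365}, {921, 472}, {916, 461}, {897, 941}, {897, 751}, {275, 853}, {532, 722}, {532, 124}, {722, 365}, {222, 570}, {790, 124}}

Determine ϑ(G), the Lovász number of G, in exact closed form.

63*cos(pi/63)/(cos(pi/63) + 1)

Vertex 570 has 2 neighbors: 689, 222.
N(895) = {335, 916}, |N(895)| = 2.
N(500) = {761, 790}, |N(500)| = 2.
deg(852) = 2; N(852) = {138, 687}.
63-vertex 2-regular graph: the odd cycle C_{63}.
spec(A) ≈ [2.0, 1.99006, 1.96034, 1.91115, 1.84295, 1.75644, 1.65248, 1.53209, 1.39647, 1.24698, 1.08509, 0.91242, 0.73068, 0.54168, 0.3473, 0.14946, -0.04986, -0.24869, -0.44504, -0.63697, -0.82257, -1.0, -1.16749, -1.32337, -1.4661, -1.59427, -1.70658, -1.80194, -1.87939, -1.93815, -1.97766, -1.99751] (distinct, 5 d.p.).
λ_max=2, λ_min=-2*cos(pi/63); ϑ = −63·λ_min/(λ_max−λ_min) = 63*cos(pi/63)/(cos(pi/63) + 1).
≈ 31.4804093 (to 7 d.p.).
Lovász sandwich 31 ≤ 63*cos(pi/63)/(cos(pi/63) + 1) ≤ 32: both strict.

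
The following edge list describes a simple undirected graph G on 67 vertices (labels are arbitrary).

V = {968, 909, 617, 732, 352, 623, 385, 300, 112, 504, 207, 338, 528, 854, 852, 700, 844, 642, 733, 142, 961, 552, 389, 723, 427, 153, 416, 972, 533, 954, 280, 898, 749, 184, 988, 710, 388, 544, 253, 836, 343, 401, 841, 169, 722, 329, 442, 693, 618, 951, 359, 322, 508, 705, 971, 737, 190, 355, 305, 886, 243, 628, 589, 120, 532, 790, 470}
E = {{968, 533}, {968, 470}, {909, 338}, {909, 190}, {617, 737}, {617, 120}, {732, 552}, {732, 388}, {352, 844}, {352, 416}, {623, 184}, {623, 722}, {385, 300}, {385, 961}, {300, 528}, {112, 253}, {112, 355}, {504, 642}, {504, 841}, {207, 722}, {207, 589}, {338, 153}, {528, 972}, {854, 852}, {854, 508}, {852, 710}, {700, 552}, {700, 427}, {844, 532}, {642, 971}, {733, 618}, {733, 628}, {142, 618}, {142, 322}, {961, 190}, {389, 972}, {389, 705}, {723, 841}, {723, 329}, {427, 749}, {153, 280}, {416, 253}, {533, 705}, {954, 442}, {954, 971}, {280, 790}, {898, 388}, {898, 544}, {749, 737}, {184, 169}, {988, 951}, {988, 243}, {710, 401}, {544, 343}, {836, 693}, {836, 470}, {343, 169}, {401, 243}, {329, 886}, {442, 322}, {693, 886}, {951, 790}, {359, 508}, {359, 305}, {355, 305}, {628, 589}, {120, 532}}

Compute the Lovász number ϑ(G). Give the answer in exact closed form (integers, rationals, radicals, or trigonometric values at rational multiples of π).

67*cos(pi/67)/(cos(pi/67) + 1)

Vertex 544 has 2 neighbors: 898, 343.
Vertex 737 has 2 neighbors: 617, 749.
deg(951) = 2; N(951) = {988, 790}.
deg(628) = 2; N(628) = {733, 589}.
deg(v) = 2 for all v (|V|=67); a single 67-cycle (edge-transitive).
spec(A) ≈ [2.0, 1.991212, 1.964925, 1.92137, 1.860931, 1.784137, 1.691664, 1.584325, 1.463063, 1.328943, 1.183144, 1.026948, 0.861727, 0.688934, 0.510086, 0.326755, 0.140552, -0.046885, -0.233911, -0.418881, -0.600169, -0.776184, -0.945377, -1.106262, -1.257426, -1.397539, -1.52537, -1.639797, -1.739813, -1.824539, -1.893231, -1.945286, -1.980245, -1.997802] (distinct, 6 d.p.).
−67·(-2*cos(pi/67)) / ((2)−(-2*cos(pi/67))) = 67*cos(pi/67)/(cos(pi/67) + 1) = ϑ(G).
ϑ(G) ≈ 33.4815798.
Sandwich: α(G)=33 ≤ ϑ(G)=67*cos(pi/67)/(cos(pi/67) + 1) ≤ χ(Ḡ)=34 (both strict).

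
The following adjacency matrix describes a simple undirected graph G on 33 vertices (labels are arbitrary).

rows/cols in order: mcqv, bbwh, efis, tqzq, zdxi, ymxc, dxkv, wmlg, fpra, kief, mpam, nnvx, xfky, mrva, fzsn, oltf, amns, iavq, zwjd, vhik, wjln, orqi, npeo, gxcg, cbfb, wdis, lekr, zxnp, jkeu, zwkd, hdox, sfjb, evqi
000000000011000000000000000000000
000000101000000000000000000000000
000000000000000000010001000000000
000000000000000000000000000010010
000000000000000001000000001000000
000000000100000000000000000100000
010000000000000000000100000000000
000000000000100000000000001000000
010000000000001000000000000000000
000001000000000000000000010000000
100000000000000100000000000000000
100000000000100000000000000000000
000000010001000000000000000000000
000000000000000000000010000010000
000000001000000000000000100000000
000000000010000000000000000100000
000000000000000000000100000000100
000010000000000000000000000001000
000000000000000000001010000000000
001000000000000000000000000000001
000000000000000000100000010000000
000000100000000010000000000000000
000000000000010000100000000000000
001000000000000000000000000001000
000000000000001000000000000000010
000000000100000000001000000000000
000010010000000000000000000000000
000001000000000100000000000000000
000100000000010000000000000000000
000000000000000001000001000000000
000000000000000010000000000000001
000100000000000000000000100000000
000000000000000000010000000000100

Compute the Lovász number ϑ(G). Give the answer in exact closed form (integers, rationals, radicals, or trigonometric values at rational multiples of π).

Vertex wjln has 2 neighbors: zwjd, wdis.
N(fzsn) = {fpra, cbfb}, |N(fzsn)| = 2.
N(iavq) = {zdxi, zwkd}, |N(iavq)| = 2.
N(oltf) = {mpam, zxnp}, |N(oltf)| = 2.
Every vertex has degree 2 (N=33); connected 2-regular on 33 ⇒ C_{33}.
A has 17 distinct eigenvalues ≈ [2.0, 1.96386, 1.85674, 1.68251, 1.44747, 1.16011, 0.83083, 0.47152, 0.09516, -0.28463, -0.65414, -1.0, -1.30972, -1.57211, -1.77767, -1.91899, -1.99094].
With N=33: ϑ(G) = 33·(-(-1)*2*cos(pi/33))/(2−(-2*cos(pi/33))) = 33*cos(pi/33)/(cos(pi/33) + 1).
ϑ(G) ≈ 16.4626.
Check 16 ≤ 33*cos(pi/33)/(cos(pi/33) + 1) ≤ 17: both strict.

33*cos(pi/33)/(cos(pi/33) + 1)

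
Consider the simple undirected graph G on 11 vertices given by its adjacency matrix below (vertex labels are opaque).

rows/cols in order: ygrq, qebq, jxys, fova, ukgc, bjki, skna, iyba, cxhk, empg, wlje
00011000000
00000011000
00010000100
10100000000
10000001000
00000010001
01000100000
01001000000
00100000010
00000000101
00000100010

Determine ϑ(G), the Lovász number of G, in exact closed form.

11*cos(pi/11)/(cos(pi/11) + 1)

Vertex cxhk has 2 neighbors: jxys, empg.
deg(fova) = 2; N(fova) = {ygrq, jxys}.
Vertex wlje has 2 neighbors: bjki, empg.
Vertex jxys has 2 neighbors: fova, cxhk.
G on 11 vertices is 2-regular; a single 11-cycle (edge-transitive).
A has 6 distinct eigenvalues ≈ [2.0, 1.683, 0.831, -0.285, -1.31, -1.919].
−11·(-2*cos(pi/11)) / ((2)−(-2*cos(pi/11))) = 11*cos(pi/11)/(cos(pi/11) + 1) = ϑ(G).
ϑ(G) ≈ 5.38630.
Sandwich: α(G)=5 ≤ ϑ(G)=11*cos(pi/11)/(cos(pi/11) + 1) ≤ χ(Ḡ)=6 (both strict).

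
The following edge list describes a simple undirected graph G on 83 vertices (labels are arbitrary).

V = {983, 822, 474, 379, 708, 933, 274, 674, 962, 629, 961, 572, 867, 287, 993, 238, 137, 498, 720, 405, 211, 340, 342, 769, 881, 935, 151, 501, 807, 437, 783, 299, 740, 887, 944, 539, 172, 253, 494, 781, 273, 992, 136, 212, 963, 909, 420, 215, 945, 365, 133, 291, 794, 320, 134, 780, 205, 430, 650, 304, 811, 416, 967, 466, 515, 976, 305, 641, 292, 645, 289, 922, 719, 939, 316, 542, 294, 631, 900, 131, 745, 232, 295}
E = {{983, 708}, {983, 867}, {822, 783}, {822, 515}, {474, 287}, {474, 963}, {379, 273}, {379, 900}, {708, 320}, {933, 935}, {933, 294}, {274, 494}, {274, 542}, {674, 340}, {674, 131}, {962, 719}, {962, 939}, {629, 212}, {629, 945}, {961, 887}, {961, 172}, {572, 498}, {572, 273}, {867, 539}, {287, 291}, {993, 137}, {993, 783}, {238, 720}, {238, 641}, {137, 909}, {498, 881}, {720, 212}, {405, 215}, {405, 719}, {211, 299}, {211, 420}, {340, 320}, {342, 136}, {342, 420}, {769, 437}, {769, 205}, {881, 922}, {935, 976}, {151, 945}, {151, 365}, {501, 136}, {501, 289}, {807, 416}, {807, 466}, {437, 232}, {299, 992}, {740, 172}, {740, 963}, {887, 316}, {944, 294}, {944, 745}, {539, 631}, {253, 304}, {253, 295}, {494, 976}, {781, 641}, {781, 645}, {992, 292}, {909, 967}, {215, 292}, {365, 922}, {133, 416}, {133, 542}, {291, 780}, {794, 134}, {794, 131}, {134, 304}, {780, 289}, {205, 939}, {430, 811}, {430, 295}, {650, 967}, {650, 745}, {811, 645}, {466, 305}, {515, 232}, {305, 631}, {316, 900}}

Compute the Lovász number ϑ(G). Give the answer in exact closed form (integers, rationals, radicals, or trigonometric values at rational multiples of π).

Vertex 515 has 2 neighbors: 822, 232.
deg(631) = 2; N(631) = {539, 305}.
Vertex 794 has 2 neighbors: 134, 131.
N(501) = {136, 289}, |N(501)| = 2.
83-vertex 2-regular graph: the odd cycle C_{83}.
The 42 distinct eigenvalues: [2.0, 1.9943, 1.9771, 1.9486, 1.909, 1.8584, 1.7972, 1.7257, 1.6443, 1.5535, 1.4538, 1.3457, 1.23, 1.1072, 0.9781, 0.8433, 0.7038, 0.5602, 0.4134, 0.2642, 0.1135, -0.0378, -0.189, -0.339, -0.4871, -0.6324, -0.7741, -0.9114, -1.0434, -1.1694, -1.2888, -1.4008, -1.5047, -1.6001, -1.6862, -1.7627, -1.8291, -1.8851, -1.9302, -1.9643, -1.9871, -1.9986].
Lovász: ϑ = −83(-2*cos(pi/83))/(2+-(-1)*2*cos(pi/83)) = 83*cos(pi/83)/(cos(pi/83) + 1).
= 41.48513… (decimal).
Check 41 ≤ 83*cos(pi/83)/(cos(pi/83) + 1) ≤ 42: both strict.

83*cos(pi/83)/(cos(pi/83) + 1)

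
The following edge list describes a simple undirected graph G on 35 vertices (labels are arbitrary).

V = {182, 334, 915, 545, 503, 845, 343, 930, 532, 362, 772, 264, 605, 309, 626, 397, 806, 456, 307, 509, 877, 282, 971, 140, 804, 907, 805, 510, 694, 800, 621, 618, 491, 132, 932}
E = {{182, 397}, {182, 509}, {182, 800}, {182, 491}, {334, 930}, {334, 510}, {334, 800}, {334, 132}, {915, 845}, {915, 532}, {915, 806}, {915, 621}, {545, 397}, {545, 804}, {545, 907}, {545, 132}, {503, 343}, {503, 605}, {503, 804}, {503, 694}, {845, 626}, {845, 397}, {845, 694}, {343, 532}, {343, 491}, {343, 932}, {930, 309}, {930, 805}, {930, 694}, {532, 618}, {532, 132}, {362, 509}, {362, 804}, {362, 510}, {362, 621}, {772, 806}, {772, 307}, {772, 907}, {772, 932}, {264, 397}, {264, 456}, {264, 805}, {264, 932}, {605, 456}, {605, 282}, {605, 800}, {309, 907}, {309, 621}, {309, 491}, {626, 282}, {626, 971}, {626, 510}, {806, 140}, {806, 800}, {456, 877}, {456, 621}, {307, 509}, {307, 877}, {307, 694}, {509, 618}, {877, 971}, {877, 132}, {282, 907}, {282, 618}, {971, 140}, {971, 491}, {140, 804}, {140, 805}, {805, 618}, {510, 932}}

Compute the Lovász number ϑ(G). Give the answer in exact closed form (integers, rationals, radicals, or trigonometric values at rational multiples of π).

deg(140) = 4; N(140) = {806, 971, 804, 805}.
N(930) = {334, 309, 805, 694}, |N(930)| = 4.
N(845) = {915, 626, 397, 694}, |N(845)| = 4.
N(545) = {397, 804, 907, 132}, |N(545)| = 4.
Regular of degree 4 on 35 vertices: Kneser-type, 3-subsets of [7].
Distinct eigenvalues (to 6 d.p.): [4.0, 2.0, -1.0, -3.0].
With N=35: ϑ(G) = 35·(-1*(-3))/(4−(-3)) = 15.
Numerically 15.0000.

15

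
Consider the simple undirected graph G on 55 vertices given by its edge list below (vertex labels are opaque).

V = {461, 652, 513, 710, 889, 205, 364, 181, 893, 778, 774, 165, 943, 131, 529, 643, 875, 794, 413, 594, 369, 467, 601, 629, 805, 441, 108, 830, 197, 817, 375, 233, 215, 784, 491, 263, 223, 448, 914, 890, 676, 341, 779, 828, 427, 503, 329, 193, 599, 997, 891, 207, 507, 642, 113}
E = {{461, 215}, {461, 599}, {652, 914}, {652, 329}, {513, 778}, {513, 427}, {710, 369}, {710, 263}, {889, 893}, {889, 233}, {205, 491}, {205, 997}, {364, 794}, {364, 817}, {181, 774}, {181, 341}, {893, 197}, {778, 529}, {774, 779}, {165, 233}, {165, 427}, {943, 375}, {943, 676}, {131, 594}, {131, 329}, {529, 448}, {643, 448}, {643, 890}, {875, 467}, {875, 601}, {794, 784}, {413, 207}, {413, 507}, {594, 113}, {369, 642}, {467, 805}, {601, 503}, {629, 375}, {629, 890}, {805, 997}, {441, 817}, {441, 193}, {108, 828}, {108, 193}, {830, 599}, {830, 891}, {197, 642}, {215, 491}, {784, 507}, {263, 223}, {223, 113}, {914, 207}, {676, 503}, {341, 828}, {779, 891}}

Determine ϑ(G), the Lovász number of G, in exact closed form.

55*cos(pi/55)/(cos(pi/55) + 1)

Vertex 223 has 2 neighbors: 263, 113.
N(652) = {914, 329}, |N(652)| = 2.
N(601) = {875, 503}, |N(601)| = 2.
deg(364) = 2; N(364) = {794, 817}.
G on 55 vertices is 2-regular; the odd cycle C_{55}.
The 28 distinct eigenvalues: [2.0, 1.986963, 1.948024, 1.883689, 1.794797, 1.682507, 1.548283, 1.393875, 1.221296, 1.032795, 0.83083, 0.618034, 0.397181, 0.17115, -0.057112, -0.28463, -0.508437, -0.725615, -0.933335, -1.128886, -1.309721, -1.473482, -1.618034, -1.741492, -1.842247, -1.918986, -1.970708, -1.996738].
−55·(-2*cos(pi/55)) / ((2)−(-2*cos(pi/55))) = 55*cos(pi/55)/(cos(pi/55) + 1) = ϑ(G).
ϑ(G) ≈ 27.4775569.
Lovász sandwich 27 ≤ 55*cos(pi/55)/(cos(pi/55) + 1) ≤ 28: both strict.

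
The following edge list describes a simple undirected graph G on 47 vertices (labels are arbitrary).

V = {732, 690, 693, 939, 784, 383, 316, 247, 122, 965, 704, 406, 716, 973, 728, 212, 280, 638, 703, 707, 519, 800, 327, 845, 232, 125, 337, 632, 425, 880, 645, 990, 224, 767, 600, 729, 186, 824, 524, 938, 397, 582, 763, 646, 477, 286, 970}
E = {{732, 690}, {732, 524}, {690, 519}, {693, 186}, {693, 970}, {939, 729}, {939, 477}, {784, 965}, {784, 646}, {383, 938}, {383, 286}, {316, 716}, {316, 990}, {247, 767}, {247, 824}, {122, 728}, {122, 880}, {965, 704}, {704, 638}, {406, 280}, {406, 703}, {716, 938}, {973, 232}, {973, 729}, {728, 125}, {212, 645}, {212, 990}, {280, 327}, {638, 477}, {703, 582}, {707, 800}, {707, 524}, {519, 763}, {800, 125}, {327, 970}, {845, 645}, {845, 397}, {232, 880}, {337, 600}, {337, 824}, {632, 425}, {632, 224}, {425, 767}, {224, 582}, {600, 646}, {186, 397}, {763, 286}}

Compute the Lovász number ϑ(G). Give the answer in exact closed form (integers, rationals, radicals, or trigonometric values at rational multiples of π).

N(122) = {728, 880}, |N(122)| = 2.
N(582) = {703, 224}, |N(582)| = 2.
N(716) = {316, 938}, |N(716)| = 2.
N(224) = {632, 582}, |N(224)| = 2.
47-vertex 2-regular graph: connected 2-regular on 47 ⇒ C_{47}.
A has 24 distinct eigenvalues ≈ [2.0, 1.98215, 1.92894, 1.8413, 1.7208, 1.5696, 1.39038, 1.18636, 0.96116, 0.71882, 0.46364, 0.20019, -0.06683, -0.33266, -0.59255, -0.84187, -1.07616, -1.29126, -1.4833, -1.64888, -1.78504, -1.88934, -1.95992, -1.99553].
Lovász: ϑ = −47(-2*cos(pi/47))/(2+-(-1)*2*cos(pi/47)) = 47*cos(pi/47)/(cos(pi/47) + 1).
Numerically 23.473731493.
Check 23 ≤ 47*cos(pi/47)/(cos(pi/47) + 1) ≤ 24: both strict.

47*cos(pi/47)/(cos(pi/47) + 1)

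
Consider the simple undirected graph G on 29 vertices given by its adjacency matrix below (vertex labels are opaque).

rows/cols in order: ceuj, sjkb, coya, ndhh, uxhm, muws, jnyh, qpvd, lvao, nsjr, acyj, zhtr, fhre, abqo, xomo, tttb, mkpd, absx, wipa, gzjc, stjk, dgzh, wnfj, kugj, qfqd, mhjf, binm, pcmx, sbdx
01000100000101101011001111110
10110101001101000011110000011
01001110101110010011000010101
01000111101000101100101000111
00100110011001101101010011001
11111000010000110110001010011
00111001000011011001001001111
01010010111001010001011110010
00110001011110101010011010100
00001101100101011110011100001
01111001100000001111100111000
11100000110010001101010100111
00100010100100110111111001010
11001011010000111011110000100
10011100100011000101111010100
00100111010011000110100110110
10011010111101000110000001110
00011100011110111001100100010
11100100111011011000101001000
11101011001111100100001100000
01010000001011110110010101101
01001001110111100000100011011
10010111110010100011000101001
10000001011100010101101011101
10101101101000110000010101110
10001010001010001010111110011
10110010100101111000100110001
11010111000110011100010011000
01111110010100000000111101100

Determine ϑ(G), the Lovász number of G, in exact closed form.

N(mkpd) = {ceuj, ndhh, uxhm, jnyh, lvao, nsjr, acyj, zhtr, abqo, absx, wipa, mhjf, binm, pcmx}, |N(mkpd)| = 14.
deg(acyj) = 14; N(acyj) = {sjkb, coya, ndhh, uxhm, qpvd, lvao, mkpd, absx, wipa, gzjc, stjk, kugj, qfqd, mhjf}.
Vertex binm has 14 neighbors: ceuj, coya, ndhh, jnyh, lvao, zhtr, abqo, xomo, tttb, mkpd, stjk, kugj, qfqd, sbdx.
Vertex fhre has 14 neighbors: coya, jnyh, lvao, zhtr, xomo, tttb, absx, wipa, gzjc, stjk, dgzh, wnfj, mhjf, pcmx.
Regular of degree 14 on 29 vertices: strongly regular (29,14,6,7).
The 3 distinct eigenvalues: [14.0, 2.1926, -3.1926].
−29·(-sqrt(29)/2 - 1/2) / ((14)−(-sqrt(29)/2 - 1/2)) = sqrt(29) = ϑ(G).
ϑ(G) ≈ 5.3851648.

sqrt(29)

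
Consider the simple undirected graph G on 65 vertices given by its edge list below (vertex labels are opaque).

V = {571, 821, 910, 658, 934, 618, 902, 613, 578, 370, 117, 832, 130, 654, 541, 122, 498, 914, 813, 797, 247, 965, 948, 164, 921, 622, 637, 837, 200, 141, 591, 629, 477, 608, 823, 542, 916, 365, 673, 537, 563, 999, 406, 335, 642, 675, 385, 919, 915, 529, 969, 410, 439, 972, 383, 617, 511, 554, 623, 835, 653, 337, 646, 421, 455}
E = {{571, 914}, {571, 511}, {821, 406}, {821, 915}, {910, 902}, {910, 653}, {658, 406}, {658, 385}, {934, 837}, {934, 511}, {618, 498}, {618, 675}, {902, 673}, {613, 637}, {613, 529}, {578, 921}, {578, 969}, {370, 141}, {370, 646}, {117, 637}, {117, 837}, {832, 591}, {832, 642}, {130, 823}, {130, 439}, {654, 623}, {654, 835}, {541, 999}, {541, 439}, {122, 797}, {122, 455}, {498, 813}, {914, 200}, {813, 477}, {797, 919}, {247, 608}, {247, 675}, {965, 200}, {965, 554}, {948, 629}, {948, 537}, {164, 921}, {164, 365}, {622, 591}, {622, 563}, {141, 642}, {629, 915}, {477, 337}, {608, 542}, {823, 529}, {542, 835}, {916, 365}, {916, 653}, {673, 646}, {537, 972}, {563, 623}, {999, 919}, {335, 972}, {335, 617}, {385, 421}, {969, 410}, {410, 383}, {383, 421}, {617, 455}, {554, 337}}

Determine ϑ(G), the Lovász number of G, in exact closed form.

65*cos(pi/65)/(cos(pi/65) + 1)

N(537) = {948, 972}, |N(537)| = 2.
Vertex 200 has 2 neighbors: 914, 965.
N(529) = {613, 823}, |N(529)| = 2.
N(498) = {618, 813}, |N(498)| = 2.
Every vertex has degree 2 (N=65); the odd cycle C_{65}.
spec(A) ≈ [2.0, 1.991, 1.963, 1.916, 1.852, 1.771, 1.673, 1.559, 1.431, 1.29, 1.136, 0.972, 0.799, 0.618, 0.432, 0.241, 0.048, -0.145, -0.337, -0.525, -0.709, -0.886, -1.055, -1.214, -1.362, -1.497, -1.618, -1.724, -1.814, -1.887, -1.942, -1.979, -1.998] (distinct, 3 d.p.).
With N=65: ϑ(G) = 65·(-(-1)*2*cos(pi/65))/(2−(-2*cos(pi/65))) = 65*cos(pi/65)/(cos(pi/65) + 1).
ϑ(G) ≈ 32.4810.
α=32, χ(Ḡ)=33; ϑ=65*cos(pi/65)/(cos(pi/65) + 1) lies between (both strict).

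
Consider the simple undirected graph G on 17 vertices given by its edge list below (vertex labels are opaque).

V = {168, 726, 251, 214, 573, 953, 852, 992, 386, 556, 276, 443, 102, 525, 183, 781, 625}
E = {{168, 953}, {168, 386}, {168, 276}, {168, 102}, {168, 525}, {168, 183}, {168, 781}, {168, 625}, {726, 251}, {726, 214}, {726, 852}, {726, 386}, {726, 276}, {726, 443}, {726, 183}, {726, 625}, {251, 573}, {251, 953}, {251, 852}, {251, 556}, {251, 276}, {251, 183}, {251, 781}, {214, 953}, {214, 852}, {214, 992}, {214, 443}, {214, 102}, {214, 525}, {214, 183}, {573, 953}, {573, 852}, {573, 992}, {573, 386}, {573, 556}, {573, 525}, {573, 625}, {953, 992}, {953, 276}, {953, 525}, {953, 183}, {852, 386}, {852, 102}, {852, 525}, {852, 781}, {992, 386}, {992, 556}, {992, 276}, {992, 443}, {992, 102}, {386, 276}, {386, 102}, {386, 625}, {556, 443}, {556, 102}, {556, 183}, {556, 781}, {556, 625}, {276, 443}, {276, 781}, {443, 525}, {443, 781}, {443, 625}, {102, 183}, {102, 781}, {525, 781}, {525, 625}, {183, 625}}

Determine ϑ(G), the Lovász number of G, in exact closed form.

deg(625) = 8; N(625) = {168, 726, 573, 386, 556, 443, 525, 183}.
N(214) = {726, 953, 852, 992, 443, 102, 525, 183}, |N(214)| = 8.
deg(276) = 8; N(276) = {168, 726, 251, 953, 992, 386, 443, 781}.
deg(781) = 8; N(781) = {168, 251, 852, 556, 276, 443, 102, 525}.
G on 17 vertices is 8-regular; Paley(17): SR with (k,λ,μ)=(8,3,4).
spec(A) ≈ [8.0, 1.5616, -2.5616] (distinct, 4 d.p.).
−17·(-sqrt(17)/2 - 1/2) / ((8)−(-sqrt(17)/2 - 1/2)) = sqrt(17) = ϑ(G).
= 4.1231056… (decimal).

sqrt(17)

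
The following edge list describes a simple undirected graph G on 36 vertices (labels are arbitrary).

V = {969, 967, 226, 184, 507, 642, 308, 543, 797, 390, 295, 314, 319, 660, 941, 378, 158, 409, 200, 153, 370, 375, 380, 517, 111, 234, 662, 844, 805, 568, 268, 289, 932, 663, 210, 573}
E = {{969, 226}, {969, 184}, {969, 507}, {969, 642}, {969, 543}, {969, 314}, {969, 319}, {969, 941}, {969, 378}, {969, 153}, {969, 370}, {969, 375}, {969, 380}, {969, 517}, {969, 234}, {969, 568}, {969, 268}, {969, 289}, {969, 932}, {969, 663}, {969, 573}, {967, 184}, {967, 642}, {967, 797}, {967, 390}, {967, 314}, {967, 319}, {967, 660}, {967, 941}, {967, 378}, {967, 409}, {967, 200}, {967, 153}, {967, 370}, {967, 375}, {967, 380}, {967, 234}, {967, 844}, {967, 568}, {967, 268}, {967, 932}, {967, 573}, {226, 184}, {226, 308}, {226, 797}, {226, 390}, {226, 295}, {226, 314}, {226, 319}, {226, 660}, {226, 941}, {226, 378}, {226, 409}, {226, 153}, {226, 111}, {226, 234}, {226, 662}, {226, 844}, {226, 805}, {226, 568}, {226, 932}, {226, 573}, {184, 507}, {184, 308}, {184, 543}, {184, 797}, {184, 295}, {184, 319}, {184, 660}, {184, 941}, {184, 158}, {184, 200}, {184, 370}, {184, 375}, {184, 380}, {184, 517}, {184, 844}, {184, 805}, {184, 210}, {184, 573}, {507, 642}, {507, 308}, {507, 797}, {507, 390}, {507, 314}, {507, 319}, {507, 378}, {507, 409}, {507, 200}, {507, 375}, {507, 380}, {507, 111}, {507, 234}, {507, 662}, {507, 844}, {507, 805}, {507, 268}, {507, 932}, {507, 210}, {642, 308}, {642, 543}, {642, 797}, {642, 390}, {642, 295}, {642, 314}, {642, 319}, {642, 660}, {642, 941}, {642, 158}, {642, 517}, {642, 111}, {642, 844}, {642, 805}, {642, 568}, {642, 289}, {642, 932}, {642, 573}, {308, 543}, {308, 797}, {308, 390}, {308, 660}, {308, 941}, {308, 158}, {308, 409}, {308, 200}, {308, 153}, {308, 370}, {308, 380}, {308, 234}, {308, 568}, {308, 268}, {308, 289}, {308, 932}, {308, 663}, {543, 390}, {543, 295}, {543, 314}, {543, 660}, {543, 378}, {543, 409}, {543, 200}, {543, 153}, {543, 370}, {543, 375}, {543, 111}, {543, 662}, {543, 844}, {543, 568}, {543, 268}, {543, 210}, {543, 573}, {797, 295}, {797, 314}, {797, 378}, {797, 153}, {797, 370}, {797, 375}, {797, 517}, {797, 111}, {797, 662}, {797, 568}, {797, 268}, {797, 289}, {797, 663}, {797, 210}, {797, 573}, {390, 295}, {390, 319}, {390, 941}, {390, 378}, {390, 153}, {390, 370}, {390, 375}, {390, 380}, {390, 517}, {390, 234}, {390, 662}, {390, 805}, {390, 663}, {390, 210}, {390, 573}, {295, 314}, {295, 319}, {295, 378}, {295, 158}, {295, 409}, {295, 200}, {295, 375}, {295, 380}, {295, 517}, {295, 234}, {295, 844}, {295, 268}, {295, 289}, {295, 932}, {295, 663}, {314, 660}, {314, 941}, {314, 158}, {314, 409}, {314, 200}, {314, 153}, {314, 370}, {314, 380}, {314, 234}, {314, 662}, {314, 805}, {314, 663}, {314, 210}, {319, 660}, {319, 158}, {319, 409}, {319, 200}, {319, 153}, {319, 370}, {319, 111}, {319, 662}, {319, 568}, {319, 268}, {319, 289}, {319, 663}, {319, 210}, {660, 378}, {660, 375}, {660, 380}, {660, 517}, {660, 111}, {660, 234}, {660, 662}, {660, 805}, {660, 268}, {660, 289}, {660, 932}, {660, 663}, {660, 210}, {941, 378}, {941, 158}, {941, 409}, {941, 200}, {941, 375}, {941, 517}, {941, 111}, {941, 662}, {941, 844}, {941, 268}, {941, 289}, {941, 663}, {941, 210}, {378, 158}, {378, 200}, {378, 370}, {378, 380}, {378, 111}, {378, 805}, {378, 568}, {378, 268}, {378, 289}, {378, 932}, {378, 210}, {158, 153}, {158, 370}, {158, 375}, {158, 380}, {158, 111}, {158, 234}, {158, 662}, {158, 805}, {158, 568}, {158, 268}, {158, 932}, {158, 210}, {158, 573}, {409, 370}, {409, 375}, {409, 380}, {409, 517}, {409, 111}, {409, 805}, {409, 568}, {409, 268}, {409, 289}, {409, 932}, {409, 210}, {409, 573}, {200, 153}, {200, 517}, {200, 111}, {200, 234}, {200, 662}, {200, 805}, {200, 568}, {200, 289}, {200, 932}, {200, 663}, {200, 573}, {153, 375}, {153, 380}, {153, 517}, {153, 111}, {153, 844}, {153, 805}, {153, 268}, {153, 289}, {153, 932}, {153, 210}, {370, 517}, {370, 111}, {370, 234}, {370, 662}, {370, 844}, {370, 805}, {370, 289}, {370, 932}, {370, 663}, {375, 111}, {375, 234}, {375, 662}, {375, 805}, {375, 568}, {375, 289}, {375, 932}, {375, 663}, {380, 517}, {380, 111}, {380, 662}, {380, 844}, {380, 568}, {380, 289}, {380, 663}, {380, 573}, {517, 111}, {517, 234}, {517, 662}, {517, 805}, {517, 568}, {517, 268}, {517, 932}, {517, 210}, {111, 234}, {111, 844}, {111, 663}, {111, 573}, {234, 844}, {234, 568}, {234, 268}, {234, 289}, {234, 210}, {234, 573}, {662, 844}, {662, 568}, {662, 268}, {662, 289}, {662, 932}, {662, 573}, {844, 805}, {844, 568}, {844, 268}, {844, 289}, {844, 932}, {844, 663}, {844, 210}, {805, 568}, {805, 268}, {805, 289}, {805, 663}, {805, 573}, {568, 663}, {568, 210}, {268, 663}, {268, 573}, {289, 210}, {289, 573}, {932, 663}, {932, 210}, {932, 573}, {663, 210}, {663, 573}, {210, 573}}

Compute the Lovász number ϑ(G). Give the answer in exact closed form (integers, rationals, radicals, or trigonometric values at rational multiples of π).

8

Vertex 543 has 21 neighbors: 969, 184, 642, 308, 390, 295, 314, 660, 378, 409, 200, 153, 370, 375, 111, 662, 844, 568, 268, 210, 573.
Vertex 941 has 21 neighbors: 969, 967, 226, 184, 642, 308, 390, 314, 378, 158, 409, 200, 375, 517, 111, 662, 844, 268, 289, 663, 210.
Vertex 308 has 21 neighbors: 226, 184, 507, 642, 543, 797, 390, 660, 941, 158, 409, 200, 153, 370, 380, 234, 568, 268, 289, 932, 663.
Vertex 158 has 21 neighbors: 184, 642, 308, 295, 314, 319, 941, 378, 153, 370, 375, 380, 111, 234, 662, 805, 568, 268, 932, 210, 573.
G on 36 vertices is 21-regular; Kneser K(9,2) on C(9,2)=36 vertices.
Distinct eigenvalues (to 3 d.p.): [21.0, 1.0, -6.0].
Lovász (edge-transitive): ϑ = −36·(-6)/((21)−(-6)) = 8.
= 8.0000… (decimal).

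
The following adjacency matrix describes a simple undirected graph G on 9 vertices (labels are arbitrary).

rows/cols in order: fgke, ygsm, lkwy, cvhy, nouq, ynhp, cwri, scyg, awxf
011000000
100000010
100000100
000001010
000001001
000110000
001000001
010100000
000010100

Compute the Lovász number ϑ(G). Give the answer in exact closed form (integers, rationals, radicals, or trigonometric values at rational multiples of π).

Vertex cwri has 2 neighbors: lkwy, awxf.
deg(nouq) = 2; N(nouq) = {ynhp, awxf}.
Vertex fgke has 2 neighbors: ygsm, lkwy.
deg(lkwy) = 2; N(lkwy) = {fgke, cwri}.
deg(v) = 2 for all v (|V|=9); connected 2-regular on 9 ⇒ C_{9}.
spec(A) ≈ [2.0, 1.53209, 0.3473, -1.0, -1.87939] (distinct, 5 d.p.).
λ_max=2, λ_min=-2*cos(pi/9); ϑ = −9·λ_min/(λ_max−λ_min) = 9*cos(pi/9)/(cos(pi/9) + 1).
= 4.3601… (decimal).
Sandwich: α(G)=4 ≤ ϑ(G)=9*cos(pi/9)/(cos(pi/9) + 1) ≤ χ(Ḡ)=5 (both strict).

9*cos(pi/9)/(cos(pi/9) + 1)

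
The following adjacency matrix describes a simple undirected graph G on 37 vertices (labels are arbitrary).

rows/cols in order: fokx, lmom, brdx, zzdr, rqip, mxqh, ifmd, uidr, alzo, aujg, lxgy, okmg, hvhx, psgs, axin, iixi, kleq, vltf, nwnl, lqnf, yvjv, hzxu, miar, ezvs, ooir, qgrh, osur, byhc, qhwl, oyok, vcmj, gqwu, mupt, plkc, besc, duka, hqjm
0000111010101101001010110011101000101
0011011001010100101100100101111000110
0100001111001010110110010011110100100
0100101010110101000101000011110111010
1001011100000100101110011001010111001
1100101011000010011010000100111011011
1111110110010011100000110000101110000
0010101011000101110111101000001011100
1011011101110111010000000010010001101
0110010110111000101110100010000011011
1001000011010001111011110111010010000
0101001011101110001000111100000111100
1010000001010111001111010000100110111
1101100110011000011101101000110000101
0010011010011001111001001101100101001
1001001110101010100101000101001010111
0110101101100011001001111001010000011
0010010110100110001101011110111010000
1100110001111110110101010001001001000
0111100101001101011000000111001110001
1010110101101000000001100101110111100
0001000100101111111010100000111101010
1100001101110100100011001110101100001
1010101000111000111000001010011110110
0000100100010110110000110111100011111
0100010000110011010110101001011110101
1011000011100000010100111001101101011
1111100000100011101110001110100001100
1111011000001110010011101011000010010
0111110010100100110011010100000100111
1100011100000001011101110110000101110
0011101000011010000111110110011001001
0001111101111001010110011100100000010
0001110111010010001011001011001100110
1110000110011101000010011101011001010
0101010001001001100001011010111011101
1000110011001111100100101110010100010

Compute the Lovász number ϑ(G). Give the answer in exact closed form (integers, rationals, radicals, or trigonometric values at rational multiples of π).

deg(uidr) = 18; N(uidr) = {brdx, rqip, ifmd, alzo, aujg, psgs, iixi, kleq, vltf, lqnf, yvjv, hzxu, miar, ooir, vcmj, mupt, plkc, besc}.
Vertex duka has 18 neighbors: lmom, zzdr, mxqh, aujg, hvhx, iixi, kleq, hzxu, ezvs, ooir, osur, qhwl, oyok, vcmj, mupt, plkc, besc, hqjm.
deg(byhc) = 18; N(byhc) = {fokx, lmom, brdx, zzdr, rqip, lxgy, axin, iixi, kleq, nwnl, lqnf, yvjv, ooir, qgrh, osur, qhwl, plkc, besc}.
deg(fokx) = 18; N(fokx) = {rqip, mxqh, ifmd, alzo, lxgy, hvhx, psgs, iixi, nwnl, yvjv, miar, ezvs, osur, byhc, qhwl, vcmj, besc, hqjm}.
deg(v) = 18 for all v (|V|=37); strongly regular (37,18,8,9).
Distinct eigenvalues (to 5 d.p.): [18.0, 2.54138, -3.54138].
−37·(-sqrt(37)/2 - 1/2) / ((18)−(-sqrt(37)/2 - 1/2)) = sqrt(37) = ϑ(G).
≈ 6.0828 (to 4 d.p.).

sqrt(37)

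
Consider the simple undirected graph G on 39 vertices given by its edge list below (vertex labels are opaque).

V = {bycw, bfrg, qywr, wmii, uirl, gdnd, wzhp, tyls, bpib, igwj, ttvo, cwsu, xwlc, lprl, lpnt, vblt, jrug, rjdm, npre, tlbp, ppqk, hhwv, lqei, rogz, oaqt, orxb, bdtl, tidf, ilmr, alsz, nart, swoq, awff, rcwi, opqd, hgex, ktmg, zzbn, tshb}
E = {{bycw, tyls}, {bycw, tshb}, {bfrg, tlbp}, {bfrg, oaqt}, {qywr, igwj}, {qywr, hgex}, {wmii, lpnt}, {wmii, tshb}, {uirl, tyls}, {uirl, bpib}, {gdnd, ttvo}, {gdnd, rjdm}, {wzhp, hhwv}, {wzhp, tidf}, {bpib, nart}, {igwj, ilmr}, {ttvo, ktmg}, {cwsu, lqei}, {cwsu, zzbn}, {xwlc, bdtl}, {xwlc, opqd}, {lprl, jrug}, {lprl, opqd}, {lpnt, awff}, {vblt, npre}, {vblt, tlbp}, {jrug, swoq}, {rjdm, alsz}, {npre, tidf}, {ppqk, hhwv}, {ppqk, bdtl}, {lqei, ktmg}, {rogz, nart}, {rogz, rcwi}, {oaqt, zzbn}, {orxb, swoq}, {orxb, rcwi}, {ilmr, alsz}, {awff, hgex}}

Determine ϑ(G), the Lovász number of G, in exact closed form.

39*cos(pi/39)/(cos(pi/39) + 1)

N(tidf) = {wzhp, npre}, |N(tidf)| = 2.
deg(ktmg) = 2; N(ktmg) = {ttvo, lqei}.
N(orxb) = {swoq, rcwi}, |N(orxb)| = 2.
N(lqei) = {cwsu, ktmg}, |N(lqei)| = 2.
2-regular, N=39; this is C_{39}, the 39-cycle.
spec(A) ≈ [2.0, 1.974101, 1.897073, 1.770912, 1.598886, 1.385449, 1.136129, 0.857385, 0.556435, 0.241073, -0.080532, -0.400051, -0.70921, -1.0, -1.264891, -1.497021, -1.69038, -1.839959, -1.941884, -1.993515] (distinct, 6 d.p.).
Lovász: ϑ = −39(-2*cos(pi/39))/(2+-(-1)*2*cos(pi/39)) = 39*cos(pi/39)/(cos(pi/39) + 1).
≈ 19.468332 (to 6 d.p.).
α=19, χ(Ḡ)=20; ϑ=39*cos(pi/39)/(cos(pi/39) + 1) lies between (both strict).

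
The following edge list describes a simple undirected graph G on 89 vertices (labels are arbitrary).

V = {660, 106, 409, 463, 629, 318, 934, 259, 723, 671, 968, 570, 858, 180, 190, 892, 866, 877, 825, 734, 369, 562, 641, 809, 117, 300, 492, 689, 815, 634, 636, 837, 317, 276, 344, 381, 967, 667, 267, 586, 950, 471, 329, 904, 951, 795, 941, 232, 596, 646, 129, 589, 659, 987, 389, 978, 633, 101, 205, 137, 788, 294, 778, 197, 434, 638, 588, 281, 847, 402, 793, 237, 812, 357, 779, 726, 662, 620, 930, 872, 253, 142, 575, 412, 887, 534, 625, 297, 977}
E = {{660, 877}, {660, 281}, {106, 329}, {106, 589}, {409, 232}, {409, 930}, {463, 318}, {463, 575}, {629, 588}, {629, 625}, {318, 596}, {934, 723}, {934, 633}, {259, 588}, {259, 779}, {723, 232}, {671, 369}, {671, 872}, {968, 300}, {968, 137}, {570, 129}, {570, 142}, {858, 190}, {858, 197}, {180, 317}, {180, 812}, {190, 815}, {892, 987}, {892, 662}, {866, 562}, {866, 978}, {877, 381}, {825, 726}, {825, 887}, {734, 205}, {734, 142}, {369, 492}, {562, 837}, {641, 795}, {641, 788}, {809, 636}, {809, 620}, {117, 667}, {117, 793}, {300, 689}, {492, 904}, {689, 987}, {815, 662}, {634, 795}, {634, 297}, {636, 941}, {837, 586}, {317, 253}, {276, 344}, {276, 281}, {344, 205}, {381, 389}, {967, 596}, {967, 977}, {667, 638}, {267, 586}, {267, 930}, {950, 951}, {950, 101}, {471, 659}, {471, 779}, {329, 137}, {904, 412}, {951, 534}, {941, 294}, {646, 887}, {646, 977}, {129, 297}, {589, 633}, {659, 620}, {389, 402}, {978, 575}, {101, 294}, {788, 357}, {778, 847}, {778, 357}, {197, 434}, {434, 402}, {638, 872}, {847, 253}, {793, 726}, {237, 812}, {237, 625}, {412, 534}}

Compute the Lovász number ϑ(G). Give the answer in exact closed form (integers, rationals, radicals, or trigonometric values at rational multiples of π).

deg(967) = 2; N(967) = {596, 977}.
deg(866) = 2; N(866) = {562, 978}.
deg(671) = 2; N(671) = {369, 872}.
Vertex 106 has 2 neighbors: 329, 589.
G on 89 vertices is 2-regular; a single 89-cycle (edge-transitive).
A has 45 distinct eigenvalues ≈ [2.0, 1.995018, 1.980097, 1.955311, 1.920784, 1.876688, 1.823242, 1.760713, 1.689412, 1.609694, 1.521958, 1.426638, 1.324212, 1.215188, 1.10011, 0.979551, 0.854113, 0.724419, 0.591116, 0.454869, 0.316355, 0.176265, 0.035297, -0.105847, -0.246463, -0.385852, -0.523319, -0.658178, -0.789758, -0.917404, -1.040479, -1.158371, -1.270491, -1.376282, -1.475217, -1.566802, -1.650581, -1.726138, -1.793094, -1.851118, -1.89992, -1.939256, -1.968931, -1.988796, -1.998754].
λ_max=2, λ_min=-2*cos(pi/89); ϑ = −89·λ_min/(λ_max−λ_min) = 89*cos(pi/89)/(cos(pi/89) + 1).
Numerically 44.48613532.
Sandwich: α(G)=44 ≤ ϑ(G)=89*cos(pi/89)/(cos(pi/89) + 1) ≤ χ(Ḡ)=45 (both strict).

89*cos(pi/89)/(cos(pi/89) + 1)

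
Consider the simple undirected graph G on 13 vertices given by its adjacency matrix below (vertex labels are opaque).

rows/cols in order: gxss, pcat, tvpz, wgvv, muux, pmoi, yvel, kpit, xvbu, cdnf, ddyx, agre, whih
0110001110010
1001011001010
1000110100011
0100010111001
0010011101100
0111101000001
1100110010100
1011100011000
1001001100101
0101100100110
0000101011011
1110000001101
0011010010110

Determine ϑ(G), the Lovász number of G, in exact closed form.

deg(whih) = 6; N(whih) = {tvpz, wgvv, pmoi, xvbu, ddyx, agre}.
Vertex xvbu has 6 neighbors: gxss, wgvv, yvel, kpit, ddyx, whih.
deg(pmoi) = 6; N(pmoi) = {pcat, tvpz, wgvv, muux, yvel, whih}.
N(muux) = {tvpz, pmoi, yvel, kpit, cdnf, ddyx}, |N(muux)| = 6.
deg(v) = 6 for all v (|V|=13); Paley(13): SR with (k,λ,μ)=(6,2,3).
spec(A) ≈ [6.0, 1.3028, -2.3028] (distinct, 4 d.p.).
Lovász (edge-transitive): ϑ = −13·(-sqrt(13)/2 - 1/2)/((6)−(-sqrt(13)/2 - 1/2)) = sqrt(13).
ϑ(G) ≈ 3.6055513.

sqrt(13)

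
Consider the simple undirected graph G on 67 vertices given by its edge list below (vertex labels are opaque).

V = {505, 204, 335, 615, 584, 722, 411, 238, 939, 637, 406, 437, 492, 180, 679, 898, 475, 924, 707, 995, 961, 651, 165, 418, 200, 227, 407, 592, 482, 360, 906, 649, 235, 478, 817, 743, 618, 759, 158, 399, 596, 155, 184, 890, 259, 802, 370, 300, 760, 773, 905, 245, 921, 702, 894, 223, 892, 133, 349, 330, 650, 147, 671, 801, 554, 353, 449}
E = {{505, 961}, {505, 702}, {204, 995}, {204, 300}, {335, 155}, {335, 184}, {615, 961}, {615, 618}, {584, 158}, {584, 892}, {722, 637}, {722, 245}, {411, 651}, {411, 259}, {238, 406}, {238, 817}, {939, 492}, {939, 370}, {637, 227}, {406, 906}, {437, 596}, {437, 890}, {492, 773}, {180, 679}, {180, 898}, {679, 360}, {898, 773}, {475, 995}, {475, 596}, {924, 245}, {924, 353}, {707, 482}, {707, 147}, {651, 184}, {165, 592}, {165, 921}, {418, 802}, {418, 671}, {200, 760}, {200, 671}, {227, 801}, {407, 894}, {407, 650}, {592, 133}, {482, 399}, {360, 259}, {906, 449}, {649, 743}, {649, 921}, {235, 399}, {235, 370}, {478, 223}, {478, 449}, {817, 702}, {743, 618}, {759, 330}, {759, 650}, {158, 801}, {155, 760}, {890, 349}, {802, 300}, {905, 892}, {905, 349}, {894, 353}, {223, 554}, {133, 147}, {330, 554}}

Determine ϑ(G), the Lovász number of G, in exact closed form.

67*cos(pi/67)/(cos(pi/67) + 1)

Vertex 894 has 2 neighbors: 407, 353.
N(411) = {651, 259}, |N(411)| = 2.
deg(505) = 2; N(505) = {961, 702}.
N(637) = {722, 227}, |N(637)| = 2.
2-regular, N=67; the odd cycle C_{67}.
Distinct eigenvalues (to 3 d.p.): [2.0, 1.991, 1.965, 1.921, 1.861, 1.784, 1.692, 1.584, 1.463, 1.329, 1.183, 1.027, 0.862, 0.689, 0.51, 0.327, 0.141, -0.047, -0.234, -0.419, -0.6, -0.776, -0.945, -1.106, -1.257, -1.398, -1.525, -1.64, -1.74, -1.825, -1.893, -1.945, -1.98, -1.998].
ϑ = −N·λ_min/(λ_max−λ_min) = −67·(-2*cos(pi/67))/(2−(-2*cos(pi/67))) = 67*cos(pi/67)/(cos(pi/67) + 1).
= 33.481579809… (decimal).
Check 33 ≤ 67*cos(pi/67)/(cos(pi/67) + 1) ≤ 34: both strict.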